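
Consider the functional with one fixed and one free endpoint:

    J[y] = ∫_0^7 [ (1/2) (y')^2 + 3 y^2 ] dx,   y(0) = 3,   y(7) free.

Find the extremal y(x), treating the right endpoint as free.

The Lagrangian L = (1/2) (y')^2 + 3 y^2 gives
    ∂L/∂y = 6 y,   ∂L/∂y' = y'.
Euler-Lagrange: y'' − 6 y = 0.
With k = sqrt(6), the general solution is
    y(x) = A cosh(sqrt(6) x) + B sinh(sqrt(6) x).
Fixed left endpoint y(0) = 3 ⇒ A = 3.
The right endpoint x = 7 is free, so the natural (transversality) condition is ∂L/∂y' |_{x=7} = 0, i.e. y'(7) = 0.
Compute y'(x) = A k sinh(k x) + B k cosh(k x), so
    y'(7) = A k sinh(k·7) + B k cosh(k·7) = 0
    ⇒ B = −A tanh(k·7) = − 3 tanh(sqrt(6)·7).
Therefore the extremal is
    y(x) = 3 cosh(sqrt(6) x) − 3 tanh(sqrt(6)·7) sinh(sqrt(6) x).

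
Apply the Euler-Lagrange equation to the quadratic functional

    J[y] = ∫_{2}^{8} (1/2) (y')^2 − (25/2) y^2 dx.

The Lagrangian is L = (1/2) (y')^2 − (25/2) y^2.
Compute ∂L/∂y = -25y, ∂L/∂y' = y'.
The Euler-Lagrange equation d/dx(∂L/∂y') − ∂L/∂y = 0 reduces to
    y'' + 25 y = 0.
Its general solution is
    y(x) = A sin(5x) + B cos(5x),
with A, B fixed by the endpoint conditions.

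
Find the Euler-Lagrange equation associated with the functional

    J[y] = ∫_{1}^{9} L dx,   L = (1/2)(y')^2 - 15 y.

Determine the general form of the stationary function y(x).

The Lagrangian is L = (1/2)(y')^2 - 15 y.
∂L/∂y = -15.
∂L/∂y' = y'.
The Euler-Lagrange equation d/dx(∂L/∂y') − ∂L/∂y = 0 becomes:
    y'' + 15 = 0
General solution: y(x) = -(15/2) x^2 + A x + B, where A and B are arbitrary constants fixed by the endpoint conditions.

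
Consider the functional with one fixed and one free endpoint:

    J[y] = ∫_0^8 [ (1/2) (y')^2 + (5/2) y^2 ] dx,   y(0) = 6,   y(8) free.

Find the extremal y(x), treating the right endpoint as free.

The Lagrangian L = (1/2) (y')^2 + (5/2) y^2 gives
    ∂L/∂y = 5 y,   ∂L/∂y' = y'.
Euler-Lagrange: y'' − 5 y = 0.
With k = sqrt(5), the general solution is
    y(x) = A cosh(sqrt(5) x) + B sinh(sqrt(5) x).
Fixed left endpoint y(0) = 6 ⇒ A = 6.
The right endpoint x = 8 is free, so the natural (transversality) condition is ∂L/∂y' |_{x=8} = 0, i.e. y'(8) = 0.
Compute y'(x) = A k sinh(k x) + B k cosh(k x), so
    y'(8) = A k sinh(k·8) + B k cosh(k·8) = 0
    ⇒ B = −A tanh(k·8) = − 6 tanh(sqrt(5)·8).
Therefore the extremal is
    y(x) = 6 cosh(sqrt(5) x) − 6 tanh(sqrt(5)·8) sinh(sqrt(5) x).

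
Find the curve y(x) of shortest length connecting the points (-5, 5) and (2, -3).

Arc-length functional: J[y] = ∫ sqrt(1 + (y')^2) dx.
Lagrangian L = sqrt(1 + (y')^2) has no explicit y dependence, so ∂L/∂y = 0 and the Euler-Lagrange equation gives
    d/dx( y' / sqrt(1 + (y')^2) ) = 0  ⇒  y' / sqrt(1 + (y')^2) = const.
Hence y' is constant, so y(x) is affine.
Fitting the endpoints (-5, 5) and (2, -3):
    slope m = ((-3) − 5) / (2 − (-5)) = -8/7,
    intercept c = 5 − m·(-5) = -5/7.
Extremal: y(x) = (-8/7) x - 5/7.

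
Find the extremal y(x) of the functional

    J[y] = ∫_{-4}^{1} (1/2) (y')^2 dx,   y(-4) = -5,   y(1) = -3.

The Lagrangian is L = (1/2) (y')^2.
Compute ∂L/∂y = 0, ∂L/∂y' = y'.
The Euler-Lagrange equation d/dx(∂L/∂y') − ∂L/∂y = 0 reduces to
    y'' = 0.
Its general solution is
    y(x) = A x + B,
with A, B fixed by the endpoint conditions.
Applying the endpoint conditions y(-4) = -5 and y(1) = -3: solve A·-4 + B = -5 and A·1 + B = -3. Subtracting gives A(1 − -4) = -3 − -5, so A = 2/5, and B = -5 − A·-4 = -17/5. Therefore
    y(x) = (2/5) x - 17/5.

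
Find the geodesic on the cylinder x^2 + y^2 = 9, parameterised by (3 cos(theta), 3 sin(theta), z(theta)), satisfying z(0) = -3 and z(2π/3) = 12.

Parameterise the cylinder of radius R = 3 as
    r(θ) = (3 cos θ, 3 sin θ, z(θ)).
The arc-length element is
    ds = sqrt(9 + (dz/dθ)^2) dθ,
so the Lagrangian is L = sqrt(9 + z'^2).
L depends on z' only, not on z or θ, so ∂L/∂z = 0 and
    ∂L/∂z' = z' / sqrt(9 + z'^2).
The Euler-Lagrange equation gives
    d/dθ( z' / sqrt(9 + z'^2) ) = 0,
so z' is constant. Integrating once:
    z(θ) = a θ + b,
a helix on the cylinder (a straight line when the cylinder is unrolled). The constants a, b are determined by the endpoint conditions.
With endpoint conditions z(0) = -3 and z(2π/3) = 12: from z(0) = b we get b = -3, and a·2π/3 + -3 = 12 gives a = 45/(2π), so
    z(θ) = (45/(2π)) θ − 3.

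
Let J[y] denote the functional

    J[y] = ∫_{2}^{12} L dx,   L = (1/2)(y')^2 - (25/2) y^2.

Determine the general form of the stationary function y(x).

The Lagrangian is L = (1/2)(y')^2 - (25/2) y^2.
∂L/∂y = -25y.
∂L/∂y' = y'.
The Euler-Lagrange equation d/dx(∂L/∂y') − ∂L/∂y = 0 becomes:
    y'' + 25 y = 0
General solution: y(x) = A sin(5x) + B cos(5x), where A and B are arbitrary constants fixed by the endpoint conditions.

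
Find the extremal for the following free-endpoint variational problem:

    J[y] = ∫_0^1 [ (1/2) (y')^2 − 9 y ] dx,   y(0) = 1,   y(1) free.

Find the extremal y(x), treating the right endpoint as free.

The Lagrangian L = (1/2) (y')^2 − 9 y gives
    ∂L/∂y = −9,   ∂L/∂y' = y'.
Euler-Lagrange: d/dx(y') − (−9) = 0, i.e. y'' + 9 = 0, so
    y(x) = −(9/2) x^2 + C1 x + C2.
Fixed left endpoint y(0) = 1 ⇒ C2 = 1.
The right endpoint x = 1 is free, so the natural (transversality) condition is ∂L/∂y' |_{x=1} = 0, i.e. y'(1) = 0.
Compute y'(x) = −9 x + C1, so y'(1) = −9 + C1 = 0 ⇒ C1 = 9.
Therefore the extremal is
    y(x) = −(9/2) x^2 + 9 x + 1.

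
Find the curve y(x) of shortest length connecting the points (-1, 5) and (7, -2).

Arc-length functional: J[y] = ∫ sqrt(1 + (y')^2) dx.
Lagrangian L = sqrt(1 + (y')^2) has no explicit y dependence, so ∂L/∂y = 0 and the Euler-Lagrange equation gives
    d/dx( y' / sqrt(1 + (y')^2) ) = 0  ⇒  y' / sqrt(1 + (y')^2) = const.
Hence y' is constant, so y(x) is affine.
Fitting the endpoints (-1, 5) and (7, -2):
    slope m = ((-2) − 5) / (7 − (-1)) = -7/8,
    intercept c = 5 − m·(-1) = 33/8.
Extremal: y(x) = (-7/8) x + 33/8.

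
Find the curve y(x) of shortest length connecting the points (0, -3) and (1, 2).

Arc-length functional: J[y] = ∫ sqrt(1 + (y')^2) dx.
Lagrangian L = sqrt(1 + (y')^2) has no explicit y dependence, so ∂L/∂y = 0 and the Euler-Lagrange equation gives
    d/dx( y' / sqrt(1 + (y')^2) ) = 0  ⇒  y' / sqrt(1 + (y')^2) = const.
Hence y' is constant, so y(x) is affine.
Fitting the endpoints (0, -3) and (1, 2):
    slope m = (2 − (-3)) / (1 − 0) = 5,
    intercept c = (-3) − m·0 = -3.
Extremal: y(x) = 5 x - 3.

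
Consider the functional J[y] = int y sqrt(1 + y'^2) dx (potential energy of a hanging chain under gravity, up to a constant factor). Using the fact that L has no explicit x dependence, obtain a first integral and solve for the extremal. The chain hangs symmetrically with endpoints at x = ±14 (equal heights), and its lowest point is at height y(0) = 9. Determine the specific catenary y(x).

The Lagrangian L(y, y') = y sqrt(1 + y'^2) has no explicit x dependence, so the Beltrami identity applies:
    L − y' ∂L/∂y' = C.
Compute ∂L/∂y' = y · y' / sqrt(1 + y'^2). Then
    L − y' ∂L/∂y'
    = y sqrt(1 + y'^2) − y · y'^2 / sqrt(1 + y'^2)
    = y (1 + y'^2 − y'^2) / sqrt(1 + y'^2)
    = y / sqrt(1 + y'^2) = C.
Squaring gives y^2 = C^2 (1 + y'^2), i.e.
    y'^2 = y^2 / C^2 − 1.
Separating variables,
    dy / sqrt(y^2 − C^2) = dx / C,
and integrating gives arccosh(y / C) = (x − a)/C, so
    y(x) = C cosh((x − a)/C),
the catenary. The constants C and a are fixed by the two endpoint conditions (and, for the hanging-chain problem, the length constraint selects C).
Now fit the given data. The endpoints x = ±14 are symmetric at equal height, so the catenary is even about its minimum: a = 0 and y(x) = C cosh(x/C). The lowest point is y(0) = C cosh(0) = C, and we are told y(0) = 9, so C = 9. Therefore
    y(x) = 9 cosh(x/9),
and at the endpoints
    y(±14) = 9 cosh(14/9).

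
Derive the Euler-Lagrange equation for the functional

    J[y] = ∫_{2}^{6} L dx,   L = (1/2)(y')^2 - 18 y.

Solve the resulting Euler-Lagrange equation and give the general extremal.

The Lagrangian is L = (1/2)(y')^2 - 18 y.
∂L/∂y = -18.
∂L/∂y' = y'.
The Euler-Lagrange equation d/dx(∂L/∂y') − ∂L/∂y = 0 becomes:
    y'' + 18 = 0
General solution: y(x) = -9 x^2 + A x + B, where A and B are arbitrary constants fixed by the endpoint conditions.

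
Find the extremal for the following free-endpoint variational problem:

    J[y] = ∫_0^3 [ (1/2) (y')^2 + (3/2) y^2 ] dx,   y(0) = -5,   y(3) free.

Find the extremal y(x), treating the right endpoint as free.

The Lagrangian L = (1/2) (y')^2 + (3/2) y^2 gives
    ∂L/∂y = 3 y,   ∂L/∂y' = y'.
Euler-Lagrange: y'' − 3 y = 0.
With k = sqrt(3), the general solution is
    y(x) = A cosh(sqrt(3) x) + B sinh(sqrt(3) x).
Fixed left endpoint y(0) = -5 ⇒ A = -5.
The right endpoint x = 3 is free, so the natural (transversality) condition is ∂L/∂y' |_{x=3} = 0, i.e. y'(3) = 0.
Compute y'(x) = A k sinh(k x) + B k cosh(k x), so
    y'(3) = A k sinh(k·3) + B k cosh(k·3) = 0
    ⇒ B = −A tanh(k·3) = 5 tanh(sqrt(3)·3).
Therefore the extremal is
    y(x) = −5 cosh(sqrt(3) x) + 5 tanh(sqrt(3)·3) sinh(sqrt(3) x).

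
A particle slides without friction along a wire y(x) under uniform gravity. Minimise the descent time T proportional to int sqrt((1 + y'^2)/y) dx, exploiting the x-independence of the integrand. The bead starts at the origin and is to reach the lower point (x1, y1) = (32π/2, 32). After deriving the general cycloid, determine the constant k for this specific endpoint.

The Lagrangian L = sqrt((1 + y'^2) / y) has no explicit x dependence, so the Beltrami identity applies:
    L − y' ∂L/∂y' = C.
Compute ∂L/∂y' = y' / sqrt(y (1 + y'^2)).
Substitute:
    sqrt((1 + y'^2)/y) − y'·y' / sqrt(y (1 + y'^2))
    = (1 + y'^2) / sqrt(y (1 + y'^2)) − y'^2 / sqrt(y (1 + y'^2))
    = 1 / sqrt(y (1 + y'^2)) = C.
Squaring and rearranging gives the first integral
    y (1 + y'^2) = 1/C^2 =: k   (constant).
Solving this first-order ODE by the substitution
    y = (k/2)(1 − cos θ)
yields the cycloid parameterisation
    x(θ) = (k/2)(θ − sin θ),   y(θ) = (k/2)(1 − cos θ).
The constant k is fixed by the endpoint condition.
Now fit the given lower endpoint (x1, y1) = (32π/2, 32). At the bottom of the first arch (θ = π), the parametric equations give
    y(π) = (k/2)(1 − cos π) = k,
    x(π) = (k/2)(π − sin π) = kπ/2.
Matching y(π) = 32 gives k = 32, consistent with x(π) = 32π/2. Therefore the specific cycloid is
    x(θ) = (32/2)(θ − sin θ),   y(θ) = (32/2)(1 − cos θ).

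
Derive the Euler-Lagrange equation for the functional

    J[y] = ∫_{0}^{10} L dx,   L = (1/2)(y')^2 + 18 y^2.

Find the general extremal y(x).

The Lagrangian is L = (1/2)(y')^2 + 18 y^2.
∂L/∂y = 36y.
∂L/∂y' = y'.
The Euler-Lagrange equation d/dx(∂L/∂y') − ∂L/∂y = 0 becomes:
    y'' - 36 y = 0
General solution: y(x) = A e^(6x) + B e^(-6x), where A and B are arbitrary constants fixed by the endpoint conditions.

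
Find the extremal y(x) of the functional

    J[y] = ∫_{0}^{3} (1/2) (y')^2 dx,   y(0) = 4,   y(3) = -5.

The Lagrangian is L = (1/2) (y')^2.
Compute ∂L/∂y = 0, ∂L/∂y' = y'.
The Euler-Lagrange equation d/dx(∂L/∂y') − ∂L/∂y = 0 reduces to
    y'' = 0.
Its general solution is
    y(x) = A x + B,
with A, B fixed by the endpoint conditions.
Applying the endpoint conditions y(0) = 4 and y(3) = -5: solve A·0 + B = 4 and A·3 + B = -5. Subtracting gives A(3 − 0) = -5 − 4, so A = -3, and B = 4 − A·0 = 4. Therefore
    y(x) = -3 x + 4.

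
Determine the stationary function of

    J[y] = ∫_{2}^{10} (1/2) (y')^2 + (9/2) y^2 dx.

The Lagrangian is L = (1/2) (y')^2 + (9/2) y^2.
Compute ∂L/∂y = 9y, ∂L/∂y' = y'.
The Euler-Lagrange equation d/dx(∂L/∂y') − ∂L/∂y = 0 reduces to
    y'' − 9 y = 0.
Its general solution is
    y(x) = A e^(3x) + B e^(−3x),
with A, B fixed by the endpoint conditions.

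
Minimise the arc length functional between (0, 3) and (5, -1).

Arc-length functional: J[y] = ∫ sqrt(1 + (y')^2) dx.
Lagrangian L = sqrt(1 + (y')^2) has no explicit y dependence, so ∂L/∂y = 0 and the Euler-Lagrange equation gives
    d/dx( y' / sqrt(1 + (y')^2) ) = 0  ⇒  y' / sqrt(1 + (y')^2) = const.
Hence y' is constant, so y(x) is affine.
Fitting the endpoints (0, 3) and (5, -1):
    slope m = ((-1) − 3) / (5 − 0) = -4/5,
    intercept c = 3 − m·0 = 3.
Extremal: y(x) = (-4/5) x + 3.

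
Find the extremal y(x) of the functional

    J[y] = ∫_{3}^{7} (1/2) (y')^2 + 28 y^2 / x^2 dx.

The Lagrangian is L = (1/2) (y')^2 + 28 y^2 / x^2.
Compute ∂L/∂y = 56y/x^2, ∂L/∂y' = y'.
The Euler-Lagrange equation d/dx(∂L/∂y') − ∂L/∂y = 0 reduces to
    y'' − 56/x^2 · y = 0  (x > 0).
Its general solution is
    y(x) = A x^8 + B x^(-7),
with A, B fixed by the endpoint conditions.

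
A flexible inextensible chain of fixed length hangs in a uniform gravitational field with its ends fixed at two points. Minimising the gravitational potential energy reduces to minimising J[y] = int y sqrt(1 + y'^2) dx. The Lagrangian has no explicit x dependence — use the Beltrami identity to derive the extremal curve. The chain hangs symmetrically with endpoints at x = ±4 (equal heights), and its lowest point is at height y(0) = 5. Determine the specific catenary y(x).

The Lagrangian L(y, y') = y sqrt(1 + y'^2) has no explicit x dependence, so the Beltrami identity applies:
    L − y' ∂L/∂y' = C.
Compute ∂L/∂y' = y · y' / sqrt(1 + y'^2). Then
    L − y' ∂L/∂y'
    = y sqrt(1 + y'^2) − y · y'^2 / sqrt(1 + y'^2)
    = y (1 + y'^2 − y'^2) / sqrt(1 + y'^2)
    = y / sqrt(1 + y'^2) = C.
Squaring gives y^2 = C^2 (1 + y'^2), i.e.
    y'^2 = y^2 / C^2 − 1.
Separating variables,
    dy / sqrt(y^2 − C^2) = dx / C,
and integrating gives arccosh(y / C) = (x − a)/C, so
    y(x) = C cosh((x − a)/C),
the catenary. The constants C and a are fixed by the two endpoint conditions (and, for the hanging-chain problem, the length constraint selects C).
Now fit the given data. The endpoints x = ±4 are symmetric at equal height, so the catenary is even about its minimum: a = 0 and y(x) = C cosh(x/C). The lowest point is y(0) = C cosh(0) = C, and we are told y(0) = 5, so C = 5. Therefore
    y(x) = 5 cosh(x/5),
and at the endpoints
    y(±4) = 5 cosh(4/5).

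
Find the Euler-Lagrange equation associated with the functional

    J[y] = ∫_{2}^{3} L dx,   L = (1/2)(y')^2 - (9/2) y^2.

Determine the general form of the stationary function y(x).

The Lagrangian is L = (1/2)(y')^2 - (9/2) y^2.
∂L/∂y = -9y.
∂L/∂y' = y'.
The Euler-Lagrange equation d/dx(∂L/∂y') − ∂L/∂y = 0 becomes:
    y'' + 9 y = 0
General solution: y(x) = A sin(3x) + B cos(3x), where A and B are arbitrary constants fixed by the endpoint conditions.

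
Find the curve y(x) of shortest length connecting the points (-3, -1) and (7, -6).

Arc-length functional: J[y] = ∫ sqrt(1 + (y')^2) dx.
Lagrangian L = sqrt(1 + (y')^2) has no explicit y dependence, so ∂L/∂y = 0 and the Euler-Lagrange equation gives
    d/dx( y' / sqrt(1 + (y')^2) ) = 0  ⇒  y' / sqrt(1 + (y')^2) = const.
Hence y' is constant, so y(x) is affine.
Fitting the endpoints (-3, -1) and (7, -6):
    slope m = ((-6) − (-1)) / (7 − (-3)) = -1/2,
    intercept c = (-1) − m·(-3) = -5/2.
Extremal: y(x) = (-1/2) x - 5/2.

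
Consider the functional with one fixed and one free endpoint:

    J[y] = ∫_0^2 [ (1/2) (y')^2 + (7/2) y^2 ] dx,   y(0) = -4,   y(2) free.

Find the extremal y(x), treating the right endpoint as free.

The Lagrangian L = (1/2) (y')^2 + (7/2) y^2 gives
    ∂L/∂y = 7 y,   ∂L/∂y' = y'.
Euler-Lagrange: y'' − 7 y = 0.
With k = sqrt(7), the general solution is
    y(x) = A cosh(sqrt(7) x) + B sinh(sqrt(7) x).
Fixed left endpoint y(0) = -4 ⇒ A = -4.
The right endpoint x = 2 is free, so the natural (transversality) condition is ∂L/∂y' |_{x=2} = 0, i.e. y'(2) = 0.
Compute y'(x) = A k sinh(k x) + B k cosh(k x), so
    y'(2) = A k sinh(k·2) + B k cosh(k·2) = 0
    ⇒ B = −A tanh(k·2) = 4 tanh(sqrt(7)·2).
Therefore the extremal is
    y(x) = −4 cosh(sqrt(7) x) + 4 tanh(sqrt(7)·2) sinh(sqrt(7) x).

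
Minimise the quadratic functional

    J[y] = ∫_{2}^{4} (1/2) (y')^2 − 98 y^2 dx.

The Lagrangian is L = (1/2) (y')^2 − 98 y^2.
Compute ∂L/∂y = -196y, ∂L/∂y' = y'.
The Euler-Lagrange equation d/dx(∂L/∂y') − ∂L/∂y = 0 reduces to
    y'' + 196 y = 0.
Its general solution is
    y(x) = A sin(14x) + B cos(14x),
with A, B fixed by the endpoint conditions.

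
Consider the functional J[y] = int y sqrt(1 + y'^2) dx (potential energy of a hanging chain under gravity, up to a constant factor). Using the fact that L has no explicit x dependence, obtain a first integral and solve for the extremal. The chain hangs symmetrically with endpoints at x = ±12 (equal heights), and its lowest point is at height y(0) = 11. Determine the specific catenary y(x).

The Lagrangian L(y, y') = y sqrt(1 + y'^2) has no explicit x dependence, so the Beltrami identity applies:
    L − y' ∂L/∂y' = C.
Compute ∂L/∂y' = y · y' / sqrt(1 + y'^2). Then
    L − y' ∂L/∂y'
    = y sqrt(1 + y'^2) − y · y'^2 / sqrt(1 + y'^2)
    = y (1 + y'^2 − y'^2) / sqrt(1 + y'^2)
    = y / sqrt(1 + y'^2) = C.
Squaring gives y^2 = C^2 (1 + y'^2), i.e.
    y'^2 = y^2 / C^2 − 1.
Separating variables,
    dy / sqrt(y^2 − C^2) = dx / C,
and integrating gives arccosh(y / C) = (x − a)/C, so
    y(x) = C cosh((x − a)/C),
the catenary. The constants C and a are fixed by the two endpoint conditions (and, for the hanging-chain problem, the length constraint selects C).
Now fit the given data. The endpoints x = ±12 are symmetric at equal height, so the catenary is even about its minimum: a = 0 and y(x) = C cosh(x/C). The lowest point is y(0) = C cosh(0) = C, and we are told y(0) = 11, so C = 11. Therefore
    y(x) = 11 cosh(x/11),
and at the endpoints
    y(±12) = 11 cosh(12/11).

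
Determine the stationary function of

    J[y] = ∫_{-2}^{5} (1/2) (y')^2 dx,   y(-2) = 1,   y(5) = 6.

The Lagrangian is L = (1/2) (y')^2.
Compute ∂L/∂y = 0, ∂L/∂y' = y'.
The Euler-Lagrange equation d/dx(∂L/∂y') − ∂L/∂y = 0 reduces to
    y'' = 0.
Its general solution is
    y(x) = A x + B,
with A, B fixed by the endpoint conditions.
Applying the endpoint conditions y(-2) = 1 and y(5) = 6: solve A·-2 + B = 1 and A·5 + B = 6. Subtracting gives A(5 − -2) = 6 − 1, so A = 5/7, and B = 1 − A·-2 = 17/7. Therefore
    y(x) = (5/7) x + 17/7.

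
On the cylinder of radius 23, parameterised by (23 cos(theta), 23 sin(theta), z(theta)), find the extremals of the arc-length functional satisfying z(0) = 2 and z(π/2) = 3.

Parameterise the cylinder of radius R = 23 as
    r(θ) = (23 cos θ, 23 sin θ, z(θ)).
The arc-length element is
    ds = sqrt(529 + (dz/dθ)^2) dθ,
so the Lagrangian is L = sqrt(529 + z'^2).
L depends on z' only, not on z or θ, so ∂L/∂z = 0 and
    ∂L/∂z' = z' / sqrt(529 + z'^2).
The Euler-Lagrange equation gives
    d/dθ( z' / sqrt(529 + z'^2) ) = 0,
so z' is constant. Integrating once:
    z(θ) = a θ + b,
a helix on the cylinder (a straight line when the cylinder is unrolled). The constants a, b are determined by the endpoint conditions.
With endpoint conditions z(0) = 2 and z(π/2) = 3: from z(0) = b we get b = 2, and a·π/2 + 2 = 3 gives a = 2/π, so
    z(θ) = (2/π) θ + 2.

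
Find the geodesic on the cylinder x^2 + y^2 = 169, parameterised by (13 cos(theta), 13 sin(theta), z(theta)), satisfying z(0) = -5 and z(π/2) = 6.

Parameterise the cylinder of radius R = 13 as
    r(θ) = (13 cos θ, 13 sin θ, z(θ)).
The arc-length element is
    ds = sqrt(169 + (dz/dθ)^2) dθ,
so the Lagrangian is L = sqrt(169 + z'^2).
L depends on z' only, not on z or θ, so ∂L/∂z = 0 and
    ∂L/∂z' = z' / sqrt(169 + z'^2).
The Euler-Lagrange equation gives
    d/dθ( z' / sqrt(169 + z'^2) ) = 0,
so z' is constant. Integrating once:
    z(θ) = a θ + b,
a helix on the cylinder (a straight line when the cylinder is unrolled). The constants a, b are determined by the endpoint conditions.
With endpoint conditions z(0) = -5 and z(π/2) = 6: from z(0) = b we get b = -5, and a·π/2 + -5 = 6 gives a = 22/π, so
    z(θ) = (22/π) θ − 5.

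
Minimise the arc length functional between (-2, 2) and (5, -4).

Arc-length functional: J[y] = ∫ sqrt(1 + (y')^2) dx.
Lagrangian L = sqrt(1 + (y')^2) has no explicit y dependence, so ∂L/∂y = 0 and the Euler-Lagrange equation gives
    d/dx( y' / sqrt(1 + (y')^2) ) = 0  ⇒  y' / sqrt(1 + (y')^2) = const.
Hence y' is constant, so y(x) is affine.
Fitting the endpoints (-2, 2) and (5, -4):
    slope m = ((-4) − 2) / (5 − (-2)) = -6/7,
    intercept c = 2 − m·(-2) = 2/7.
Extremal: y(x) = (-6/7) x + 2/7.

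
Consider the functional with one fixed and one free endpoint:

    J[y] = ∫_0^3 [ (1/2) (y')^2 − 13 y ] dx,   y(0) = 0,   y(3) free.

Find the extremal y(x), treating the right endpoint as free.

The Lagrangian L = (1/2) (y')^2 − 13 y gives
    ∂L/∂y = −13,   ∂L/∂y' = y'.
Euler-Lagrange: d/dx(y') − (−13) = 0, i.e. y'' + 13 = 0, so
    y(x) = −(13/2) x^2 + C1 x + C2.
Fixed left endpoint y(0) = 0 ⇒ C2 = 0.
The right endpoint x = 3 is free, so the natural (transversality) condition is ∂L/∂y' |_{x=3} = 0, i.e. y'(3) = 0.
Compute y'(x) = −13 x + C1, so y'(3) = −39 + C1 = 0 ⇒ C1 = 39.
Therefore the extremal is
    y(x) = −(13/2) x^2 + 39 x.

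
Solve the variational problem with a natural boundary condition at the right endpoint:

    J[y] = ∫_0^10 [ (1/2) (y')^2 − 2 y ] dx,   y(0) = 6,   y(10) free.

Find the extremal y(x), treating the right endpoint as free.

The Lagrangian L = (1/2) (y')^2 − 2 y gives
    ∂L/∂y = −2,   ∂L/∂y' = y'.
Euler-Lagrange: d/dx(y') − (−2) = 0, i.e. y'' + 2 = 0, so
    y(x) = −(2/2) x^2 + C1 x + C2.
Fixed left endpoint y(0) = 6 ⇒ C2 = 6.
The right endpoint x = 10 is free, so the natural (transversality) condition is ∂L/∂y' |_{x=10} = 0, i.e. y'(10) = 0.
Compute y'(x) = −2 x + C1, so y'(10) = −20 + C1 = 0 ⇒ C1 = 20.
Therefore the extremal is
    y(x) = −x^2 + 20 x + 6.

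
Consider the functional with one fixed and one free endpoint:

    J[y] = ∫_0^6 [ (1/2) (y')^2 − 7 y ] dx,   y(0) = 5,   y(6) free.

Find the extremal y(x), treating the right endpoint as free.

The Lagrangian L = (1/2) (y')^2 − 7 y gives
    ∂L/∂y = −7,   ∂L/∂y' = y'.
Euler-Lagrange: d/dx(y') − (−7) = 0, i.e. y'' + 7 = 0, so
    y(x) = −(7/2) x^2 + C1 x + C2.
Fixed left endpoint y(0) = 5 ⇒ C2 = 5.
The right endpoint x = 6 is free, so the natural (transversality) condition is ∂L/∂y' |_{x=6} = 0, i.e. y'(6) = 0.
Compute y'(x) = −7 x + C1, so y'(6) = −42 + C1 = 0 ⇒ C1 = 42.
Therefore the extremal is
    y(x) = −(7/2) x^2 + 42 x + 5.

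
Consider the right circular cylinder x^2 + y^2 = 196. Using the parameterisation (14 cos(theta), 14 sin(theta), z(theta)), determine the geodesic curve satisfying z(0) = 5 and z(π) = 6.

Parameterise the cylinder of radius R = 14 as
    r(θ) = (14 cos θ, 14 sin θ, z(θ)).
The arc-length element is
    ds = sqrt(196 + (dz/dθ)^2) dθ,
so the Lagrangian is L = sqrt(196 + z'^2).
L depends on z' only, not on z or θ, so ∂L/∂z = 0 and
    ∂L/∂z' = z' / sqrt(196 + z'^2).
The Euler-Lagrange equation gives
    d/dθ( z' / sqrt(196 + z'^2) ) = 0,
so z' is constant. Integrating once:
    z(θ) = a θ + b,
a helix on the cylinder (a straight line when the cylinder is unrolled). The constants a, b are determined by the endpoint conditions.
With endpoint conditions z(0) = 5 and z(π) = 6: from z(0) = b we get b = 5, and a·π + 5 = 6 gives a = 1/π, so
    z(θ) = (1/π) θ + 5.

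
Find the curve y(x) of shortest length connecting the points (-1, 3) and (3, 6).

Arc-length functional: J[y] = ∫ sqrt(1 + (y')^2) dx.
Lagrangian L = sqrt(1 + (y')^2) has no explicit y dependence, so ∂L/∂y = 0 and the Euler-Lagrange equation gives
    d/dx( y' / sqrt(1 + (y')^2) ) = 0  ⇒  y' / sqrt(1 + (y')^2) = const.
Hence y' is constant, so y(x) is affine.
Fitting the endpoints (-1, 3) and (3, 6):
    slope m = (6 − 3) / (3 − (-1)) = 3/4,
    intercept c = 3 − m·(-1) = 15/4.
Extremal: y(x) = (3/4) x + 15/4.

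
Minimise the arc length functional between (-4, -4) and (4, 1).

Arc-length functional: J[y] = ∫ sqrt(1 + (y')^2) dx.
Lagrangian L = sqrt(1 + (y')^2) has no explicit y dependence, so ∂L/∂y = 0 and the Euler-Lagrange equation gives
    d/dx( y' / sqrt(1 + (y')^2) ) = 0  ⇒  y' / sqrt(1 + (y')^2) = const.
Hence y' is constant, so y(x) is affine.
Fitting the endpoints (-4, -4) and (4, 1):
    slope m = (1 − (-4)) / (4 − (-4)) = 5/8,
    intercept c = (-4) − m·(-4) = -3/2.
Extremal: y(x) = (5/8) x - 3/2.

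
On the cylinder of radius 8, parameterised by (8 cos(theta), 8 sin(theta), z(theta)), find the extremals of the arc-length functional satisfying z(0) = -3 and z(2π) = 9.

Parameterise the cylinder of radius R = 8 as
    r(θ) = (8 cos θ, 8 sin θ, z(θ)).
The arc-length element is
    ds = sqrt(64 + (dz/dθ)^2) dθ,
so the Lagrangian is L = sqrt(64 + z'^2).
L depends on z' only, not on z or θ, so ∂L/∂z = 0 and
    ∂L/∂z' = z' / sqrt(64 + z'^2).
The Euler-Lagrange equation gives
    d/dθ( z' / sqrt(64 + z'^2) ) = 0,
so z' is constant. Integrating once:
    z(θ) = a θ + b,
a helix on the cylinder (a straight line when the cylinder is unrolled). The constants a, b are determined by the endpoint conditions.
With endpoint conditions z(0) = -3 and z(2π) = 9: from z(0) = b we get b = -3, and a·2π + -3 = 9 gives a = 6/π, so
    z(θ) = (6/π) θ − 3.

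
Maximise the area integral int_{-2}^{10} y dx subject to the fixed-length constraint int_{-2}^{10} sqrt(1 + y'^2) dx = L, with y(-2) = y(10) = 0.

Set up the augmented Lagrangian using a multiplier λ for the length constraint:
    F(y, y') = y − λ sqrt(1 + y'^2).
F has no explicit x dependence, so the Beltrami identity yields a first integral
    F − y' ∂F/∂y' = C.
Compute ∂F/∂y' = −λ y' / sqrt(1 + y'^2). Then
    y − λ sqrt(1 + y'^2) + λ y'^2 / sqrt(1 + y'^2) = C
    ⇒  y − λ / sqrt(1 + y'^2) = C.
Solving for y' and integrating gives
    (x − a)^2 + (y − b)^2 = λ^2,
a circular arc of radius λ. The constants a, b are determined by the endpoint conditions y(-2) = y(10) = 0, and λ is fixed implicitly by the length constraint
    ∫_{-2}^{10} sqrt(1 + y'^2) dx = L.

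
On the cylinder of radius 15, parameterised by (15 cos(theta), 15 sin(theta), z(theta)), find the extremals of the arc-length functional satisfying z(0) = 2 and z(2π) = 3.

Parameterise the cylinder of radius R = 15 as
    r(θ) = (15 cos θ, 15 sin θ, z(θ)).
The arc-length element is
    ds = sqrt(225 + (dz/dθ)^2) dθ,
so the Lagrangian is L = sqrt(225 + z'^2).
L depends on z' only, not on z or θ, so ∂L/∂z = 0 and
    ∂L/∂z' = z' / sqrt(225 + z'^2).
The Euler-Lagrange equation gives
    d/dθ( z' / sqrt(225 + z'^2) ) = 0,
so z' is constant. Integrating once:
    z(θ) = a θ + b,
a helix on the cylinder (a straight line when the cylinder is unrolled). The constants a, b are determined by the endpoint conditions.
With endpoint conditions z(0) = 2 and z(2π) = 3: from z(0) = b we get b = 2, and a·2π + 2 = 3 gives a = 1/(2π), so
    z(θ) = (1/(2π)) θ + 2.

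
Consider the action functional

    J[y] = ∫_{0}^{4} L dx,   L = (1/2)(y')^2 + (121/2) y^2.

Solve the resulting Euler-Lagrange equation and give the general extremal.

The Lagrangian is L = (1/2)(y')^2 + (121/2) y^2.
∂L/∂y = 121y.
∂L/∂y' = y'.
The Euler-Lagrange equation d/dx(∂L/∂y') − ∂L/∂y = 0 becomes:
    y'' - 121 y = 0
General solution: y(x) = A e^(11x) + B e^(-11x), where A and B are arbitrary constants fixed by the endpoint conditions.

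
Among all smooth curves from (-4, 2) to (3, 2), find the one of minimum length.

Arc-length functional: J[y] = ∫ sqrt(1 + (y')^2) dx.
Lagrangian L = sqrt(1 + (y')^2) has no explicit y dependence, so ∂L/∂y = 0 and the Euler-Lagrange equation gives
    d/dx( y' / sqrt(1 + (y')^2) ) = 0  ⇒  y' / sqrt(1 + (y')^2) = const.
Hence y' is constant, so y(x) is affine.
Fitting the endpoints (-4, 2) and (3, 2):
    slope m = (2 − 2) / (3 − (-4)) = 0,
    intercept c = 2 − m·(-4) = 2.
Extremal: y(x) = 2.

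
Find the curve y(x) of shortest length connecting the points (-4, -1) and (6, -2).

Arc-length functional: J[y] = ∫ sqrt(1 + (y')^2) dx.
Lagrangian L = sqrt(1 + (y')^2) has no explicit y dependence, so ∂L/∂y = 0 and the Euler-Lagrange equation gives
    d/dx( y' / sqrt(1 + (y')^2) ) = 0  ⇒  y' / sqrt(1 + (y')^2) = const.
Hence y' is constant, so y(x) is affine.
Fitting the endpoints (-4, -1) and (6, -2):
    slope m = ((-2) − (-1)) / (6 − (-4)) = -1/10,
    intercept c = (-1) − m·(-4) = -7/5.
Extremal: y(x) = (-1/10) x - 7/5.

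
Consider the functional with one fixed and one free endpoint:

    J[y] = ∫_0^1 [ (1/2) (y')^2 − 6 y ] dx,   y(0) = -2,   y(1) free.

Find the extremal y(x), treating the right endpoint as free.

The Lagrangian L = (1/2) (y')^2 − 6 y gives
    ∂L/∂y = −6,   ∂L/∂y' = y'.
Euler-Lagrange: d/dx(y') − (−6) = 0, i.e. y'' + 6 = 0, so
    y(x) = −(6/2) x^2 + C1 x + C2.
Fixed left endpoint y(0) = -2 ⇒ C2 = -2.
The right endpoint x = 1 is free, so the natural (transversality) condition is ∂L/∂y' |_{x=1} = 0, i.e. y'(1) = 0.
Compute y'(x) = −6 x + C1, so y'(1) = −6 + C1 = 0 ⇒ C1 = 6.
Therefore the extremal is
    y(x) = −3 x^2 + 6 x − 2.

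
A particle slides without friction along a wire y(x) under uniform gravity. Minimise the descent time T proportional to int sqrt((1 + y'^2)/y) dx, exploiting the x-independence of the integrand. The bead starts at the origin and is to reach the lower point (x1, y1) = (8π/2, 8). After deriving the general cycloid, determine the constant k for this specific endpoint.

The Lagrangian L = sqrt((1 + y'^2) / y) has no explicit x dependence, so the Beltrami identity applies:
    L − y' ∂L/∂y' = C.
Compute ∂L/∂y' = y' / sqrt(y (1 + y'^2)).
Substitute:
    sqrt((1 + y'^2)/y) − y'·y' / sqrt(y (1 + y'^2))
    = (1 + y'^2) / sqrt(y (1 + y'^2)) − y'^2 / sqrt(y (1 + y'^2))
    = 1 / sqrt(y (1 + y'^2)) = C.
Squaring and rearranging gives the first integral
    y (1 + y'^2) = 1/C^2 =: k   (constant).
Solving this first-order ODE by the substitution
    y = (k/2)(1 − cos θ)
yields the cycloid parameterisation
    x(θ) = (k/2)(θ − sin θ),   y(θ) = (k/2)(1 − cos θ).
The constant k is fixed by the endpoint condition.
Now fit the given lower endpoint (x1, y1) = (8π/2, 8). At the bottom of the first arch (θ = π), the parametric equations give
    y(π) = (k/2)(1 − cos π) = k,
    x(π) = (k/2)(π − sin π) = kπ/2.
Matching y(π) = 8 gives k = 8, consistent with x(π) = 8π/2. Therefore the specific cycloid is
    x(θ) = (8/2)(θ − sin θ),   y(θ) = (8/2)(1 − cos θ).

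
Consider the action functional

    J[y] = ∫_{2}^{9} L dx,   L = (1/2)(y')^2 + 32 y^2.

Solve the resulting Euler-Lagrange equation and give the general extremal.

The Lagrangian is L = (1/2)(y')^2 + 32 y^2.
∂L/∂y = 64y.
∂L/∂y' = y'.
The Euler-Lagrange equation d/dx(∂L/∂y') − ∂L/∂y = 0 becomes:
    y'' - 64 y = 0
General solution: y(x) = A e^(8x) + B e^(-8x), where A and B are arbitrary constants fixed by the endpoint conditions.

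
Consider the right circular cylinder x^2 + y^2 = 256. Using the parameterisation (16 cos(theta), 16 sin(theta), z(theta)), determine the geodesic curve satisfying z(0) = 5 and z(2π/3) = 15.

Parameterise the cylinder of radius R = 16 as
    r(θ) = (16 cos θ, 16 sin θ, z(θ)).
The arc-length element is
    ds = sqrt(256 + (dz/dθ)^2) dθ,
so the Lagrangian is L = sqrt(256 + z'^2).
L depends on z' only, not on z or θ, so ∂L/∂z = 0 and
    ∂L/∂z' = z' / sqrt(256 + z'^2).
The Euler-Lagrange equation gives
    d/dθ( z' / sqrt(256 + z'^2) ) = 0,
so z' is constant. Integrating once:
    z(θ) = a θ + b,
a helix on the cylinder (a straight line when the cylinder is unrolled). The constants a, b are determined by the endpoint conditions.
With endpoint conditions z(0) = 5 and z(2π/3) = 15: from z(0) = b we get b = 5, and a·2π/3 + 5 = 15 gives a = 15/π, so
    z(θ) = (15/π) θ + 5.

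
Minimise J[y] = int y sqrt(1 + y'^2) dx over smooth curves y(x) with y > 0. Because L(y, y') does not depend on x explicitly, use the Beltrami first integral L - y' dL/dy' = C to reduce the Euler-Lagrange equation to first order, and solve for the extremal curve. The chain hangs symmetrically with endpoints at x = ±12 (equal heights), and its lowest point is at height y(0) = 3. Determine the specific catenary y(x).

The Lagrangian L(y, y') = y sqrt(1 + y'^2) has no explicit x dependence, so the Beltrami identity applies:
    L − y' ∂L/∂y' = C.
Compute ∂L/∂y' = y · y' / sqrt(1 + y'^2). Then
    L − y' ∂L/∂y'
    = y sqrt(1 + y'^2) − y · y'^2 / sqrt(1 + y'^2)
    = y (1 + y'^2 − y'^2) / sqrt(1 + y'^2)
    = y / sqrt(1 + y'^2) = C.
Squaring gives y^2 = C^2 (1 + y'^2), i.e.
    y'^2 = y^2 / C^2 − 1.
Separating variables,
    dy / sqrt(y^2 − C^2) = dx / C,
and integrating gives arccosh(y / C) = (x − a)/C, so
    y(x) = C cosh((x − a)/C),
the catenary. The constants C and a are fixed by the two endpoint conditions (and, for the hanging-chain problem, the length constraint selects C).
Now fit the given data. The endpoints x = ±12 are symmetric at equal height, so the catenary is even about its minimum: a = 0 and y(x) = C cosh(x/C). The lowest point is y(0) = C cosh(0) = C, and we are told y(0) = 3, so C = 3. Therefore
    y(x) = 3 cosh(x/3),
and at the endpoints
    y(±12) = 3 cosh(12/3).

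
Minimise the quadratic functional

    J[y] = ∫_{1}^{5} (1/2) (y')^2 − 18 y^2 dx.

The Lagrangian is L = (1/2) (y')^2 − 18 y^2.
Compute ∂L/∂y = -36y, ∂L/∂y' = y'.
The Euler-Lagrange equation d/dx(∂L/∂y') − ∂L/∂y = 0 reduces to
    y'' + 36 y = 0.
Its general solution is
    y(x) = A sin(6x) + B cos(6x),
with A, B fixed by the endpoint conditions.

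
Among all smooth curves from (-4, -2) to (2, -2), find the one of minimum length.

Arc-length functional: J[y] = ∫ sqrt(1 + (y')^2) dx.
Lagrangian L = sqrt(1 + (y')^2) has no explicit y dependence, so ∂L/∂y = 0 and the Euler-Lagrange equation gives
    d/dx( y' / sqrt(1 + (y')^2) ) = 0  ⇒  y' / sqrt(1 + (y')^2) = const.
Hence y' is constant, so y(x) is affine.
Fitting the endpoints (-4, -2) and (2, -2):
    slope m = ((-2) − (-2)) / (2 − (-4)) = 0,
    intercept c = (-2) − m·(-4) = -2.
Extremal: y(x) = -2.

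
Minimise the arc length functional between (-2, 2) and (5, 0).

Arc-length functional: J[y] = ∫ sqrt(1 + (y')^2) dx.
Lagrangian L = sqrt(1 + (y')^2) has no explicit y dependence, so ∂L/∂y = 0 and the Euler-Lagrange equation gives
    d/dx( y' / sqrt(1 + (y')^2) ) = 0  ⇒  y' / sqrt(1 + (y')^2) = const.
Hence y' is constant, so y(x) is affine.
Fitting the endpoints (-2, 2) and (5, 0):
    slope m = (0 − 2) / (5 − (-2)) = -2/7,
    intercept c = 2 − m·(-2) = 10/7.
Extremal: y(x) = (-2/7) x + 10/7.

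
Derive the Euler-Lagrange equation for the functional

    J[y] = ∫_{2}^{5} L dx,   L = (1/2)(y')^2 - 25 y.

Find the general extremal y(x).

The Lagrangian is L = (1/2)(y')^2 - 25 y.
∂L/∂y = -25.
∂L/∂y' = y'.
The Euler-Lagrange equation d/dx(∂L/∂y') − ∂L/∂y = 0 becomes:
    y'' + 25 = 0
General solution: y(x) = -(25/2) x^2 + A x + B, where A and B are arbitrary constants fixed by the endpoint conditions.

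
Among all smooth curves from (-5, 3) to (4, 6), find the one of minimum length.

Arc-length functional: J[y] = ∫ sqrt(1 + (y')^2) dx.
Lagrangian L = sqrt(1 + (y')^2) has no explicit y dependence, so ∂L/∂y = 0 and the Euler-Lagrange equation gives
    d/dx( y' / sqrt(1 + (y')^2) ) = 0  ⇒  y' / sqrt(1 + (y')^2) = const.
Hence y' is constant, so y(x) is affine.
Fitting the endpoints (-5, 3) and (4, 6):
    slope m = (6 − 3) / (4 − (-5)) = 1/3,
    intercept c = 3 − m·(-5) = 14/3.
Extremal: y(x) = (1/3) x + 14/3.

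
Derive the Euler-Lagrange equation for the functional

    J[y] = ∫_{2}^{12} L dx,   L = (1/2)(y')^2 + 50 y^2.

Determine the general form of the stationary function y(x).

The Lagrangian is L = (1/2)(y')^2 + 50 y^2.
∂L/∂y = 100y.
∂L/∂y' = y'.
The Euler-Lagrange equation d/dx(∂L/∂y') − ∂L/∂y = 0 becomes:
    y'' - 100 y = 0
General solution: y(x) = A e^(10x) + B e^(-10x), where A and B are arbitrary constants fixed by the endpoint conditions.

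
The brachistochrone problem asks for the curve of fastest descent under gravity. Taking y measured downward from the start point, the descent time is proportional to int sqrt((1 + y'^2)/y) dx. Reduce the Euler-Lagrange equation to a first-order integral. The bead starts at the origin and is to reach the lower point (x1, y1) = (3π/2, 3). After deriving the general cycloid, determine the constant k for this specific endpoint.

The Lagrangian L = sqrt((1 + y'^2) / y) has no explicit x dependence, so the Beltrami identity applies:
    L − y' ∂L/∂y' = C.
Compute ∂L/∂y' = y' / sqrt(y (1 + y'^2)).
Substitute:
    sqrt((1 + y'^2)/y) − y'·y' / sqrt(y (1 + y'^2))
    = (1 + y'^2) / sqrt(y (1 + y'^2)) − y'^2 / sqrt(y (1 + y'^2))
    = 1 / sqrt(y (1 + y'^2)) = C.
Squaring and rearranging gives the first integral
    y (1 + y'^2) = 1/C^2 =: k   (constant).
Solving this first-order ODE by the substitution
    y = (k/2)(1 − cos θ)
yields the cycloid parameterisation
    x(θ) = (k/2)(θ − sin θ),   y(θ) = (k/2)(1 − cos θ).
The constant k is fixed by the endpoint condition.
Now fit the given lower endpoint (x1, y1) = (3π/2, 3). At the bottom of the first arch (θ = π), the parametric equations give
    y(π) = (k/2)(1 − cos π) = k,
    x(π) = (k/2)(π − sin π) = kπ/2.
Matching y(π) = 3 gives k = 3, consistent with x(π) = 3π/2. Therefore the specific cycloid is
    x(θ) = (3/2)(θ − sin θ),   y(θ) = (3/2)(1 − cos θ).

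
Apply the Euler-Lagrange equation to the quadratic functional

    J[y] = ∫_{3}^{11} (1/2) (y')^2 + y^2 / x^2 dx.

The Lagrangian is L = (1/2) (y')^2 + y^2 / x^2.
Compute ∂L/∂y = 2y/x^2, ∂L/∂y' = y'.
The Euler-Lagrange equation d/dx(∂L/∂y') − ∂L/∂y = 0 reduces to
    y'' − 2/x^2 · y = 0  (x > 0).
Its general solution is
    y(x) = A x^2 + B / x,
with A, B fixed by the endpoint conditions.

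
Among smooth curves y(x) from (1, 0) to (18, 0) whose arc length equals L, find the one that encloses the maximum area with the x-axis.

Set up the augmented Lagrangian using a multiplier λ for the length constraint:
    F(y, y') = y − λ sqrt(1 + y'^2).
F has no explicit x dependence, so the Beltrami identity yields a first integral
    F − y' ∂F/∂y' = C.
Compute ∂F/∂y' = −λ y' / sqrt(1 + y'^2). Then
    y − λ sqrt(1 + y'^2) + λ y'^2 / sqrt(1 + y'^2) = C
    ⇒  y − λ / sqrt(1 + y'^2) = C.
Solving for y' and integrating gives
    (x − a)^2 + (y − b)^2 = λ^2,
a circular arc of radius λ. The constants a, b are determined by the endpoint conditions y(1) = y(18) = 0, and λ is fixed implicitly by the length constraint
    ∫_{1}^{18} sqrt(1 + y'^2) dx = L.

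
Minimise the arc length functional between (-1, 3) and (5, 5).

Arc-length functional: J[y] = ∫ sqrt(1 + (y')^2) dx.
Lagrangian L = sqrt(1 + (y')^2) has no explicit y dependence, so ∂L/∂y = 0 and the Euler-Lagrange equation gives
    d/dx( y' / sqrt(1 + (y')^2) ) = 0  ⇒  y' / sqrt(1 + (y')^2) = const.
Hence y' is constant, so y(x) is affine.
Fitting the endpoints (-1, 3) and (5, 5):
    slope m = (5 − 3) / (5 − (-1)) = 1/3,
    intercept c = 3 − m·(-1) = 10/3.
Extremal: y(x) = (1/3) x + 10/3.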